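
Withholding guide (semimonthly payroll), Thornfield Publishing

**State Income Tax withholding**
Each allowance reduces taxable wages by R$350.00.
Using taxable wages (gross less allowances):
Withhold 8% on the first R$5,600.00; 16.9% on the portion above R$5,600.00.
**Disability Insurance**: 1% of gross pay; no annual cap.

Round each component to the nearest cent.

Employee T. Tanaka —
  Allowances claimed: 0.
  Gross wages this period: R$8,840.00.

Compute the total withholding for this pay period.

State Income Tax: taxable = R$8,840.00
  R$448.00 + 16.9% × (R$8,840.00 − R$5,600.00) = R$448.00 + 16.9% × R$3,240.00 = R$995.56
Disability Insurance: 1% × R$8,840.00 = R$88.40
Total: R$995.56 + R$88.40 = R$1,083.96

R$1,083.96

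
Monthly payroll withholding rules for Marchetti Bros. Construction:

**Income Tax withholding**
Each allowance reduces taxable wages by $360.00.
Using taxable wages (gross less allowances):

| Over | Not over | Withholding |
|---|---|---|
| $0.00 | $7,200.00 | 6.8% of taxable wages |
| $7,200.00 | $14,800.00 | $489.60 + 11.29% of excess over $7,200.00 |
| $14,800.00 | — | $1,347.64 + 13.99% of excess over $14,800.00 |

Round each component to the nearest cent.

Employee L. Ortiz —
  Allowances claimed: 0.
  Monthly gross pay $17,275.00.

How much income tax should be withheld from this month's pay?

$1,693.89

Income Tax: taxable = $17,275.00
  $1,347.64 + 13.99% × ($17,275.00 − $14,800.00) = $1,347.64 + 13.99% × $2,475.00 = $1,693.89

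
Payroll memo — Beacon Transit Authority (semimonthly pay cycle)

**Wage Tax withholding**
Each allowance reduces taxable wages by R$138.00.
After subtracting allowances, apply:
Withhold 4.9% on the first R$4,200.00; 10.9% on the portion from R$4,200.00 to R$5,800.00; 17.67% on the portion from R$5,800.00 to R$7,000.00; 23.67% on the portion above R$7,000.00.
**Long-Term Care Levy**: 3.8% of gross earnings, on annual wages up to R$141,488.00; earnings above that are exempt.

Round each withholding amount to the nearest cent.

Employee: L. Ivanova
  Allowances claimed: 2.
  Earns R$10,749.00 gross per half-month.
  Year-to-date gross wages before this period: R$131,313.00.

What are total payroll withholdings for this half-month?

R$1,800.95

Wage Tax: taxable = R$10,749.00 − 2×R$138.00 = R$10,473.00
  R$592.24 + 23.67% × (R$10,473.00 − R$7,000.00) = R$592.24 + 23.67% × R$3,473.00 = R$1,414.30
Long-Term Care Levy: cap R$141,488.00 − YTD R$131,313.00 = R$10,175.00 subject; 3.8% × R$10,175.00 = R$386.65
Total: R$1,414.30 + R$386.65 = R$1,800.95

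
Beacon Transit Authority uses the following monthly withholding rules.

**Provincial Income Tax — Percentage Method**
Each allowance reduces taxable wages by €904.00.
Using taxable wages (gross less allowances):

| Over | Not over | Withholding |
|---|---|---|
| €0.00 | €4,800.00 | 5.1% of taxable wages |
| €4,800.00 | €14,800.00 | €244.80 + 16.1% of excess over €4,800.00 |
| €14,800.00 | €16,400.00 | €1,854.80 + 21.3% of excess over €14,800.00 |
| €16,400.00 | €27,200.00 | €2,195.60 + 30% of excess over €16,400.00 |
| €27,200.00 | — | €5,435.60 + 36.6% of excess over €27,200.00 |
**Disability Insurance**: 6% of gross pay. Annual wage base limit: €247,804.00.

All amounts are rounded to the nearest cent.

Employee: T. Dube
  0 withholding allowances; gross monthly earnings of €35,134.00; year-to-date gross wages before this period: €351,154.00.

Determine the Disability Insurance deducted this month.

€0.00

Disability Insurance: YTD €351,154.00 ≥ cap €247,804.00 → €0.00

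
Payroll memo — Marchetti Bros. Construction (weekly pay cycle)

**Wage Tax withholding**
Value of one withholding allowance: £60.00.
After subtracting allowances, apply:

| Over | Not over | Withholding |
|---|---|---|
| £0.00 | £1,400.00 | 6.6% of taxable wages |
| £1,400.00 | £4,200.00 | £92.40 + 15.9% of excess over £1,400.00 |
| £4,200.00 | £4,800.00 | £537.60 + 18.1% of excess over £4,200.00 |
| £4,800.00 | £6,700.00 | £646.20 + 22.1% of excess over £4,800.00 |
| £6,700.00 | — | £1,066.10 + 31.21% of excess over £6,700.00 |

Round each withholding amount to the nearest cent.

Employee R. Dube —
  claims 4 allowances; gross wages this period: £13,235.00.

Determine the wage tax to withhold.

£3,030.77

Wage Tax: taxable = £13,235.00 − 4×£60.00 = £12,995.00
  £1,066.10 + 31.21% × (£12,995.00 − £6,700.00) = £1,066.10 + 31.21% × £6,295.00 = £3,030.77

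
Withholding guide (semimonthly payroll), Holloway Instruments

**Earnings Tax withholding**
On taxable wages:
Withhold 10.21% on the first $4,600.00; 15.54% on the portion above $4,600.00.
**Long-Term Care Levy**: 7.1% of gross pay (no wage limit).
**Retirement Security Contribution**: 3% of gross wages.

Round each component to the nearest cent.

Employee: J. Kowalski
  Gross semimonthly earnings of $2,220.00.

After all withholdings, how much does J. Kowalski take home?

$1,769.12

Earnings Tax: taxable = $2,220.00
  10.21% × $2,220.00 = $226.66
Long-Term Care Levy: 7.1% × $2,220.00 = $157.62
Retirement Security Contribution: 3% × $2,220.00 = $66.60
Total withheld: $226.66 + $157.62 + $66.60 = $450.88
Net pay: $2,220.00 − $450.88 = $1,769.12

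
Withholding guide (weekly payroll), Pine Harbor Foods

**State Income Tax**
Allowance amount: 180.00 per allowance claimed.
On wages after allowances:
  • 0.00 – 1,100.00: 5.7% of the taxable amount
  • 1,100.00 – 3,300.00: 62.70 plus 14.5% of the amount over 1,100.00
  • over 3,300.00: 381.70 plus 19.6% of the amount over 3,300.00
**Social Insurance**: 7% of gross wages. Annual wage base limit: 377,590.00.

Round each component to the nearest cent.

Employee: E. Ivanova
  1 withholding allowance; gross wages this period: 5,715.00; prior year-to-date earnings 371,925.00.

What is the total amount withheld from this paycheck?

1,216.31

State Income Tax: taxable = 5,715.00 − 1×180.00 = 5,535.00
  381.70 + 19.6% × (5,535.00 − 3,300.00) = 381.70 + 19.6% × 2,235.00 = 819.76
Social Insurance: cap 377,590.00 − YTD 371,925.00 = 5,665.00 subject; 7% × 5,665.00 = 396.55
Total: 819.76 + 396.55 = 1,216.31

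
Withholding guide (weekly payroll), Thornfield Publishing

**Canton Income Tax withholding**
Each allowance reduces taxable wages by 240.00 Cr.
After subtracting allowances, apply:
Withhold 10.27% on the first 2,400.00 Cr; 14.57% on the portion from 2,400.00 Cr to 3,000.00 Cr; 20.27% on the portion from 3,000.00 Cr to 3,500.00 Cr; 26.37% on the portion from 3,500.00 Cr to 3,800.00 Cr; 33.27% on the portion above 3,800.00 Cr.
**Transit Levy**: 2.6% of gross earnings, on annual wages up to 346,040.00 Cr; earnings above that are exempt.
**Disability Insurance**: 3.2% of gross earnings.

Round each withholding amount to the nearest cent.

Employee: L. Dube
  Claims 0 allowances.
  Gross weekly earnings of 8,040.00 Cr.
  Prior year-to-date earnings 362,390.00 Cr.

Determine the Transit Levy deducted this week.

Transit Levy: YTD 362,390.00 Cr ≥ cap 346,040.00 Cr → 0.00 Cr

0.00 Cr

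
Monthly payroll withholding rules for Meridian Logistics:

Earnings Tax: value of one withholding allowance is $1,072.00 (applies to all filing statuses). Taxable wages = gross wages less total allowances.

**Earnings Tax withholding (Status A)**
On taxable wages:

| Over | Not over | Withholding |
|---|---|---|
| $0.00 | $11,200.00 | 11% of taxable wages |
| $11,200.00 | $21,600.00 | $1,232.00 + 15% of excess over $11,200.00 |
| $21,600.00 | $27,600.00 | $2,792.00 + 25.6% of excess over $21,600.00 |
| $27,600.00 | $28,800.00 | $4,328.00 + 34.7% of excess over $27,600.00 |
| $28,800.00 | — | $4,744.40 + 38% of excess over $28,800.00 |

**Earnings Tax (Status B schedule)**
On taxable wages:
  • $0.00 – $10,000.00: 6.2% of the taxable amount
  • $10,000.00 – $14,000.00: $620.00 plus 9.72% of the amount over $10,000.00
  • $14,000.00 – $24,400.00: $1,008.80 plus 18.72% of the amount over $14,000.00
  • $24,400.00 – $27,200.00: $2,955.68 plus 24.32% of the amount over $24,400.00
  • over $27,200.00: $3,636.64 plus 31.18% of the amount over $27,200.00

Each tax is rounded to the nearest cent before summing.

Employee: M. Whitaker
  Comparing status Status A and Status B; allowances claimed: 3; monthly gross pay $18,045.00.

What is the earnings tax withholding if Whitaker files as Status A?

Earnings Tax (Status A): taxable = $18,045.00 − 3×$1,072.00 = $14,829.00
  $1,232.00 + 15% × ($14,829.00 − $11,200.00) = $1,232.00 + 15% × $3,629.00 = $1,776.35

$1,776.35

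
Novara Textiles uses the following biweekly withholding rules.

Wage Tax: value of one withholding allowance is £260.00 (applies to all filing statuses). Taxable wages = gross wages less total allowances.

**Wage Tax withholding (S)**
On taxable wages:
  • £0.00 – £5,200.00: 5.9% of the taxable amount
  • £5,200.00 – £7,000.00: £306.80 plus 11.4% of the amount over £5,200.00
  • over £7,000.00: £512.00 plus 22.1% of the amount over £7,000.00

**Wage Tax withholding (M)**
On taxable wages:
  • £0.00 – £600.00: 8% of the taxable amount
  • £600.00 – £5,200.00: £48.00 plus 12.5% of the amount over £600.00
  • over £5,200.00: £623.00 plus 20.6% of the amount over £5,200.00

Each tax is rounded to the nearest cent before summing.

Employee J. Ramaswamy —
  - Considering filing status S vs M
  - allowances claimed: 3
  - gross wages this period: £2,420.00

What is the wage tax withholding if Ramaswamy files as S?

Wage Tax (S): taxable = £2,420.00 − 3×£260.00 = £1,640.00
  5.9% × £1,640.00 = £96.76

£96.76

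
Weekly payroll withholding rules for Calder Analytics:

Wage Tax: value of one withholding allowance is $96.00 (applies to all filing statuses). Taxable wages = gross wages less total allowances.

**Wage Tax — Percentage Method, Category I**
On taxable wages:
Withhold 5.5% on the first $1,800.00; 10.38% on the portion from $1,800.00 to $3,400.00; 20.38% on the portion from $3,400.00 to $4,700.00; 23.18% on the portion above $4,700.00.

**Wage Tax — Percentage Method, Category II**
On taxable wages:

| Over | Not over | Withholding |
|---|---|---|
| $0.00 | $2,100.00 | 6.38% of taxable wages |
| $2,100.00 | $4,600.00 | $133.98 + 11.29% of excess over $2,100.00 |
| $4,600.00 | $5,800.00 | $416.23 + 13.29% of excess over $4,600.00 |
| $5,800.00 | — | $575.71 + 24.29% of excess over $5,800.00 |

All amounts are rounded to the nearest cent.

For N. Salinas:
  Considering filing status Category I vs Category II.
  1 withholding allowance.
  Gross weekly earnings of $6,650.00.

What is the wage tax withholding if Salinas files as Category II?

Wage Tax (Category II): taxable = $6,650.00 − 1×$96.00 = $6,554.00
  $575.71 + 24.29% × ($6,554.00 − $5,800.00) = $575.71 + 24.29% × $754.00 = $758.86

$758.86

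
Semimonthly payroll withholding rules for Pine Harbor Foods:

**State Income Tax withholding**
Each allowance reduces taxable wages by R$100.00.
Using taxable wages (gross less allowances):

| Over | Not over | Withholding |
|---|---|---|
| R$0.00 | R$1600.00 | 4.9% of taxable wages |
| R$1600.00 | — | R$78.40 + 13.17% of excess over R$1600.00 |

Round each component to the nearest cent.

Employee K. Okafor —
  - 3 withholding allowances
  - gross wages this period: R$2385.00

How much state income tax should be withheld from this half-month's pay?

State Income Tax: taxable = R$2385.00 − 3×R$100.00 = R$2085.00
  R$78.40 + 13.17% × (R$2085.00 − R$1600.00) = R$78.40 + 13.17% × R$485.00 = R$142.27

R$142.27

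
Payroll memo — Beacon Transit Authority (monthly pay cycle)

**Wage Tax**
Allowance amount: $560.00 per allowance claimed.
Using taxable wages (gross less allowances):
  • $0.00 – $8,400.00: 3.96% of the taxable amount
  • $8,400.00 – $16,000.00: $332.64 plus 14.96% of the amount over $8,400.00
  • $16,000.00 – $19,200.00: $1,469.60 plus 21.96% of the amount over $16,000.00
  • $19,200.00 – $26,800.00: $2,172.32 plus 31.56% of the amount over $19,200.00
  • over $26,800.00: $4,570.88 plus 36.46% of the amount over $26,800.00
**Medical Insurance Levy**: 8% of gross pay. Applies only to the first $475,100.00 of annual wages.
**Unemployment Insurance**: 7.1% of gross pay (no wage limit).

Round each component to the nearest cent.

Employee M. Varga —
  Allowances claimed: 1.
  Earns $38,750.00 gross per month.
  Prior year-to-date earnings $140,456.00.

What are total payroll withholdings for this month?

$14,574.92

Wage Tax: taxable = $38,750.00 − 1×$560.00 = $38,190.00
  $4,570.88 + 36.46% × ($38,190.00 − $26,800.00) = $4,570.88 + 36.46% × $11,390.00 = $8,723.67
Medical Insurance Levy: 8% × $38,750.00 = $3,100.00
Unemployment Insurance: 7.1% × $38,750.00 = $2,751.25
Total: $8,723.67 + $3,100.00 + $2,751.25 = $14,574.92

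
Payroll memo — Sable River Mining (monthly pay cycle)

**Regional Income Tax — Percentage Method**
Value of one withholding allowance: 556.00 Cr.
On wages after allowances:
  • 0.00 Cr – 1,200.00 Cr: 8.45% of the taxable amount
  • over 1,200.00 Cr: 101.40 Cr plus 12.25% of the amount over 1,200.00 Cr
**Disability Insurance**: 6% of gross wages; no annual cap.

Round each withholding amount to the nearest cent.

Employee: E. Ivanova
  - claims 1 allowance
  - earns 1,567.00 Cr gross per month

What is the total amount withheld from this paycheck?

Regional Income Tax: taxable = 1,567.00 Cr − 1×556.00 Cr = 1,011.00 Cr
  8.45% × 1,011.00 Cr = 85.43 Cr
Disability Insurance: 6% × 1,567.00 Cr = 94.02 Cr
Total: 85.43 Cr + 94.02 Cr = 179.45 Cr

179.45 Cr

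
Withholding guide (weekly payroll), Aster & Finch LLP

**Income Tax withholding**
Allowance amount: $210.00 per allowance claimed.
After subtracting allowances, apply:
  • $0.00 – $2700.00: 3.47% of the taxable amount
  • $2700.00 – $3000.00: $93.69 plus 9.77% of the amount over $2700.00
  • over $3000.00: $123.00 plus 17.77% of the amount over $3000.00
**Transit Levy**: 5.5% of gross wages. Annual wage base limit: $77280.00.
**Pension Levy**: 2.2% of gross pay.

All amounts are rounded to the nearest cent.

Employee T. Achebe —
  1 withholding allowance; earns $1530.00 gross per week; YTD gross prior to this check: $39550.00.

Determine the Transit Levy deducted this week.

Transit Levy: 5.5% × $1530.00 = $84.15

$84.15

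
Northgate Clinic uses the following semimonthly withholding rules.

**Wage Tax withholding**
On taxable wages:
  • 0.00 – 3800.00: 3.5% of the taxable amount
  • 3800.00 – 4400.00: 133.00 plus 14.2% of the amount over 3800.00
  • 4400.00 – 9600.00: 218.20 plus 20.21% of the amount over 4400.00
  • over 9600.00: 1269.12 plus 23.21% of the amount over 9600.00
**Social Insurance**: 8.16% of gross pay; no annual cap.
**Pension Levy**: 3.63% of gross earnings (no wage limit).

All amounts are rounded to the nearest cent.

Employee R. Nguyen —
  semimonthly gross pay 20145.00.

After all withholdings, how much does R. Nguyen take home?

Wage Tax: taxable = 20145.00
  1269.12 + 23.21% × (20145.00 − 9600.00) = 1269.12 + 23.21% × 10545.00 = 3716.61
Social Insurance: 8.16% × 20145.00 = 1643.83
Pension Levy: 3.63% × 20145.00 = 731.26
Total withheld: 3716.61 + 1643.83 + 731.26 = 6091.70
Net pay: 20145.00 − 6091.70 = 14053.30

14053.30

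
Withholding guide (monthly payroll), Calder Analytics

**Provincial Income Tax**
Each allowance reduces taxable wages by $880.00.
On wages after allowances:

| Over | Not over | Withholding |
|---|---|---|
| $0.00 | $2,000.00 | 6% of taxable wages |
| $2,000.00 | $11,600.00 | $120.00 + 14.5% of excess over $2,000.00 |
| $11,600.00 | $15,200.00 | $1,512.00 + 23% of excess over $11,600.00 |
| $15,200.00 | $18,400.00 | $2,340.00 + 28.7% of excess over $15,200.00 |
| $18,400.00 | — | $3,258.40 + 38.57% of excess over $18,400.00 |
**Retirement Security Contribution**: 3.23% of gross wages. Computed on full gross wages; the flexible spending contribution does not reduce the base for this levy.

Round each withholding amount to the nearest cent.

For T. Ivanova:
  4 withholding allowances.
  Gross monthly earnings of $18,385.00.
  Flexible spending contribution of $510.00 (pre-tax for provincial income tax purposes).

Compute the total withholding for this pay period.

$2,739.49

Provincial Income Tax: taxable = $18,385.00 − $510.00 − 4×$880.00 = $14,355.00
  $1,512.00 + 23% × ($14,355.00 − $11,600.00) = $1,512.00 + 23% × $2,755.00 = $2,145.65
Retirement Security Contribution: 3.23% × $18,385.00 = $593.84
Total: $2,145.65 + $593.84 = $2,739.49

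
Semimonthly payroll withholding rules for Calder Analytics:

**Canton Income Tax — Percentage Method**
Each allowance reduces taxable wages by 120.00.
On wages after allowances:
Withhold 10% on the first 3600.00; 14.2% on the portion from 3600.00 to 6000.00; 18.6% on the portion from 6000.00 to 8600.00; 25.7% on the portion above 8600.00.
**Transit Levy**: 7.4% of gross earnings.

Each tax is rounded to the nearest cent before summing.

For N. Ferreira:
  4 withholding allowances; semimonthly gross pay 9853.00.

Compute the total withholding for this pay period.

Canton Income Tax: taxable = 9853.00 − 4×120.00 = 9373.00
  1184.40 + 25.7% × (9373.00 − 8600.00) = 1184.40 + 25.7% × 773.00 = 1383.06
Transit Levy: 7.4% × 9853.00 = 729.12
Total: 1383.06 + 729.12 = 2112.18

2112.18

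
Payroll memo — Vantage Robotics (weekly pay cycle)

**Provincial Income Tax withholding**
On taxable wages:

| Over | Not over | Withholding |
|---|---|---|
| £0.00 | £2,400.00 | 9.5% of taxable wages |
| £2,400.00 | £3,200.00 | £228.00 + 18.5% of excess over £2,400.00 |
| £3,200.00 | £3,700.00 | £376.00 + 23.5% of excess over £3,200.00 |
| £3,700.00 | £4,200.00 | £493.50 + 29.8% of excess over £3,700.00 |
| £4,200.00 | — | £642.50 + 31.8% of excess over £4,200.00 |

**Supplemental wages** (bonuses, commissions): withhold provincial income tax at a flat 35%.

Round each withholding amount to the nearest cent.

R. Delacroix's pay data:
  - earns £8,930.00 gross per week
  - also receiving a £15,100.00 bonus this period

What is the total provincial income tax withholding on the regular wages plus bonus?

£7,431.64

Provincial Income Tax: taxable = £8,930.00
  £642.50 + 31.8% × (£8,930.00 − £4,200.00) = £642.50 + 31.8% × £4,730.00 = £2,146.64
Supplemental (35% flat on bonus): 35% × £15,100.00 = £5,285.00
Total provincial income tax: £2,146.64 + £5,285.00 = £7,431.64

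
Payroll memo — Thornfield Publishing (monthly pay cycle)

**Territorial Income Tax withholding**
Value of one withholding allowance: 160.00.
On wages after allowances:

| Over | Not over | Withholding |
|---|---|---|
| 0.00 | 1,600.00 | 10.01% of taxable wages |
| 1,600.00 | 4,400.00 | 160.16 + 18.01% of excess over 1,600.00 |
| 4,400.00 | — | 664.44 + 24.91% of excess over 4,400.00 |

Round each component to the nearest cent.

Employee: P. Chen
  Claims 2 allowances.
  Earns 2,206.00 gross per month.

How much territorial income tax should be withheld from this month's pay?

Territorial Income Tax: taxable = 2,206.00 − 2×160.00 = 1,886.00
  160.16 + 18.01% × (1,886.00 − 1,600.00) = 160.16 + 18.01% × 286.00 = 211.67

211.67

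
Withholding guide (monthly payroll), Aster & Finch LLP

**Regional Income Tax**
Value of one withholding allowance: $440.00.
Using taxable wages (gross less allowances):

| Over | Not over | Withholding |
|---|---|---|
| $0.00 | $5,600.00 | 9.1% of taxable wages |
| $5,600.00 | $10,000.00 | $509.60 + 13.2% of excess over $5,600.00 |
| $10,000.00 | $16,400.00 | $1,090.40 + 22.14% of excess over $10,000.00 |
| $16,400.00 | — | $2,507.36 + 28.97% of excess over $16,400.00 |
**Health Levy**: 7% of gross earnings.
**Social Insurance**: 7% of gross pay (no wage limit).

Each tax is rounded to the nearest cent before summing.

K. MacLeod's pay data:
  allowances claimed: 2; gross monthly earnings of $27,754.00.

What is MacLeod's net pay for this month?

Regional Income Tax: taxable = $27,754.00 − 2×$440.00 = $26,874.00
  $2,507.36 + 28.97% × ($26,874.00 − $16,400.00) = $2,507.36 + 28.97% × $10,474.00 = $5,541.68
Health Levy: 7% × $27,754.00 = $1,942.78
Social Insurance: 7% × $27,754.00 = $1,942.78
Total withheld: $5,541.68 + $1,942.78 + $1,942.78 = $9,427.24
Net pay: $27,754.00 − $9,427.24 = $18,326.76

$18,326.76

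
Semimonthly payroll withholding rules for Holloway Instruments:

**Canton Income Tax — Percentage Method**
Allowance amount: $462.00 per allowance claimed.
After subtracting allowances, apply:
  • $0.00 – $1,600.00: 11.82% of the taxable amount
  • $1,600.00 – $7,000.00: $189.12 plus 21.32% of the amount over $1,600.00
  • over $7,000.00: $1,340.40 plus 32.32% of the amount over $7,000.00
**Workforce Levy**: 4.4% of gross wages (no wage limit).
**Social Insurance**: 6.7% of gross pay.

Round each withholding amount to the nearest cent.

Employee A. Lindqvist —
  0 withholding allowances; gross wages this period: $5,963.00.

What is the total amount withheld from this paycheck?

$1,781.20

Canton Income Tax: taxable = $5,963.00
  $189.12 + 21.32% × ($5,963.00 − $1,600.00) = $189.12 + 21.32% × $4,363.00 = $1,119.31
Workforce Levy: 4.4% × $5,963.00 = $262.37
Social Insurance: 6.7% × $5,963.00 = $399.52
Total: $1,119.31 + $262.37 + $399.52 = $1,781.20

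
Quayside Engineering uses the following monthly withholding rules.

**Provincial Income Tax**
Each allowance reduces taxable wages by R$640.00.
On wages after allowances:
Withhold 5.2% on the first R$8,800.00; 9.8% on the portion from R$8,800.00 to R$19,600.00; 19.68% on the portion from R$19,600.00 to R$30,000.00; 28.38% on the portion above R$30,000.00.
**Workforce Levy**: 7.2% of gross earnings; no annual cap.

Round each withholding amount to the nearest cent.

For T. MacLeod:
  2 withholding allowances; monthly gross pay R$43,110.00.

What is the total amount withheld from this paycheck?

R$10,023.99

Provincial Income Tax: taxable = R$43,110.00 − 2×R$640.00 = R$41,830.00
  R$3,562.72 + 28.38% × (R$41,830.00 − R$30,000.00) = R$3,562.72 + 28.38% × R$11,830.00 = R$6,920.07
Workforce Levy: 7.2% × R$43,110.00 = R$3,103.92
Total: R$6,920.07 + R$3,103.92 = R$10,023.99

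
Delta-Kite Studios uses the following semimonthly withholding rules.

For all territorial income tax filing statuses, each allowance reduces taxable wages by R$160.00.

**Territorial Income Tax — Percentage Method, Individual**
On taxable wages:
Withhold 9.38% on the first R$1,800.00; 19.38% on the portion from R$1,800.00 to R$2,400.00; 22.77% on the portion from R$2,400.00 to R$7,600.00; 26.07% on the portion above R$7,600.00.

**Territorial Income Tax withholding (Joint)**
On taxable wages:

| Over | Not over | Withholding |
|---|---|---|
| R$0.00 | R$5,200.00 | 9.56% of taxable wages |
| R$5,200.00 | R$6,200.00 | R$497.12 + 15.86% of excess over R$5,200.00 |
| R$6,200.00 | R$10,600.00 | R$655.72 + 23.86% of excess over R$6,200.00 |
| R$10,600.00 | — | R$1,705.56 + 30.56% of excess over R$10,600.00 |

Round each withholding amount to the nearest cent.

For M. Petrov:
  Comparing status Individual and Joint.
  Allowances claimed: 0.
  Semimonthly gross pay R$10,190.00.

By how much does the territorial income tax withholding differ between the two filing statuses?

R$536.64

Territorial Income Tax (Individual): taxable = R$10,190.00
  R$1,469.16 + 26.07% × (R$10,190.00 − R$7,600.00) = R$1,469.16 + 26.07% × R$2,590.00 = R$2,144.37
Territorial Income Tax (Joint): taxable = R$10,190.00
  R$655.72 + 23.86% × (R$10,190.00 − R$6,200.00) = R$655.72 + 23.86% × R$3,990.00 = R$1,607.73
Difference: |R$2,144.37 − R$1,607.73| = R$536.64 (higher under Individual)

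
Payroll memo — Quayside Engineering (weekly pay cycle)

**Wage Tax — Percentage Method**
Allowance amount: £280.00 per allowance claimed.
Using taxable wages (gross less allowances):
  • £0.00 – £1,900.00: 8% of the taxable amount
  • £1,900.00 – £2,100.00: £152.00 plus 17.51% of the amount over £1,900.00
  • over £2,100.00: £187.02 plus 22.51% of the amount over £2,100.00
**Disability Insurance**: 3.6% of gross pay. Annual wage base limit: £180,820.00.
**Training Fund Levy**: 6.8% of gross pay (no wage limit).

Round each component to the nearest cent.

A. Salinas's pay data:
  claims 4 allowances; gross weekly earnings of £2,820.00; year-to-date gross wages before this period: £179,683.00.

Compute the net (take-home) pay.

Wage Tax: taxable = £2,820.00 − 4×£280.00 = £1,700.00
  8% × £1,700.00 = £136.00
Disability Insurance: cap £180,820.00 − YTD £179,683.00 = £1,137.00 subject; 3.6% × £1,137.00 = £40.93
Training Fund Levy: 6.8% × £2,820.00 = £191.76
Total withheld: £136.00 + £40.93 + £191.76 = £368.69
Net pay: £2,820.00 − £368.69 = £2,451.31

£2,451.31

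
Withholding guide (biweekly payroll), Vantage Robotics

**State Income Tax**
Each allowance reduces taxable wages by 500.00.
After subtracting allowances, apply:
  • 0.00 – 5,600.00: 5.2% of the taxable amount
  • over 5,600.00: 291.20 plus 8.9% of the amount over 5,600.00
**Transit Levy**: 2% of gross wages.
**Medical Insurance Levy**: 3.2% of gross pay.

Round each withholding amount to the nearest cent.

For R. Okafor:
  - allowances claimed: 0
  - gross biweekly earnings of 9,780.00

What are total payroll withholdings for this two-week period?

State Income Tax: taxable = 9,780.00
  291.20 + 8.9% × (9,780.00 − 5,600.00) = 291.20 + 8.9% × 4,180.00 = 663.22
Transit Levy: 2% × 9,780.00 = 195.60
Medical Insurance Levy: 3.2% × 9,780.00 = 312.96
Total: 663.22 + 195.60 + 312.96 = 1,171.78

1,171.78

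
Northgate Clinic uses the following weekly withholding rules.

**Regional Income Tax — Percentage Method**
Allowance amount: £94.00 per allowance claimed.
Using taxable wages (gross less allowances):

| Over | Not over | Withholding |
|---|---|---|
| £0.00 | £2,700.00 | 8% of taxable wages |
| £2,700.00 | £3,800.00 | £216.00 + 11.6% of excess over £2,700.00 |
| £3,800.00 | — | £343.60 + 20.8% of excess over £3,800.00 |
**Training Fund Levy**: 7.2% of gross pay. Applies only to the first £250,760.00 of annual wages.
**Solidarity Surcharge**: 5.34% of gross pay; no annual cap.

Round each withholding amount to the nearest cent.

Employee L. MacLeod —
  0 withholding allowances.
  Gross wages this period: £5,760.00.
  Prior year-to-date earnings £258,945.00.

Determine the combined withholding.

£1,058.86

Regional Income Tax: taxable = £5,760.00
  £343.60 + 20.8% × (£5,760.00 − £3,800.00) = £343.60 + 20.8% × £1,960.00 = £751.28
Training Fund Levy: YTD £258,945.00 ≥ cap £250,760.00 → £0.00
Solidarity Surcharge: 5.34% × £5,760.00 = £307.58
Total: £751.28 + £0.00 + £307.58 = £1,058.86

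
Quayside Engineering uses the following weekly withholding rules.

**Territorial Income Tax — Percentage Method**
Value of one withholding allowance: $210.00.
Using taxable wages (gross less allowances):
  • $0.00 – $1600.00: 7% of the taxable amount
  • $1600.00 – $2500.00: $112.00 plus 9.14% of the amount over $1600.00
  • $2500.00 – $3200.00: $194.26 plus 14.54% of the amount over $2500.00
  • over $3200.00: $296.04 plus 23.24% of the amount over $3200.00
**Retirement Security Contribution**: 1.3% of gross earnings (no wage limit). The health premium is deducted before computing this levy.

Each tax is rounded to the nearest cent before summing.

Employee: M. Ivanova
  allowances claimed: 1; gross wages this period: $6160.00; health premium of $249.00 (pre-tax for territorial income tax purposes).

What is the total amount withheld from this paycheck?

Territorial Income Tax: taxable = $6160.00 − $249.00 − 1×$210.00 = $5701.00
  $296.04 + 23.24% × ($5701.00 − $3200.00) = $296.04 + 23.24% × $2501.00 = $877.27
Retirement Security Contribution: 1.3% × $5911.00 = $76.84
Total: $877.27 + $76.84 = $954.11

$954.11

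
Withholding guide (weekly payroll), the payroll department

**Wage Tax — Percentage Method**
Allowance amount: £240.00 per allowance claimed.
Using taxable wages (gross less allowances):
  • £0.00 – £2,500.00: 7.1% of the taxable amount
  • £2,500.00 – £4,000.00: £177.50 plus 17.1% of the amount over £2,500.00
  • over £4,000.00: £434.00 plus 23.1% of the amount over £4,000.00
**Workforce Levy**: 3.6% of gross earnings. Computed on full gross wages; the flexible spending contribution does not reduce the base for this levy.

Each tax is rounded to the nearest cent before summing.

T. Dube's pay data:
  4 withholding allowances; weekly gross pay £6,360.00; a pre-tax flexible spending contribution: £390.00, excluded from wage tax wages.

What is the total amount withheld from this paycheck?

Wage Tax: taxable = £6,360.00 − £390.00 − 4×£240.00 = £5,010.00
  £434.00 + 23.1% × (£5,010.00 − £4,000.00) = £434.00 + 23.1% × £1,010.00 = £667.31
Workforce Levy: 3.6% × £6,360.00 = £228.96
Total: £667.31 + £228.96 = £896.27

£896.27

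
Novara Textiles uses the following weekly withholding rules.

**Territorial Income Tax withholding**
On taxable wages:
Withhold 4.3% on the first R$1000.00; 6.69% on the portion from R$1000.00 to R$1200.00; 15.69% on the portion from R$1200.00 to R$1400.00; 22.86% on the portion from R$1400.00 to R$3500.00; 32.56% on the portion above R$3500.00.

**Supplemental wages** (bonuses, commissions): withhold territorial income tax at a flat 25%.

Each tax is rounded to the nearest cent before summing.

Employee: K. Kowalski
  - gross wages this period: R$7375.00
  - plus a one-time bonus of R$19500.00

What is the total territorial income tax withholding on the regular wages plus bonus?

R$6704.52

Territorial Income Tax: taxable = R$7375.00
  R$567.82 + 32.56% × (R$7375.00 − R$3500.00) = R$567.82 + 32.56% × R$3875.00 = R$1829.52
Supplemental (25% flat on bonus): 25% × R$19500.00 = R$4875.00
Total territorial income tax: R$1829.52 + R$4875.00 = R$6704.52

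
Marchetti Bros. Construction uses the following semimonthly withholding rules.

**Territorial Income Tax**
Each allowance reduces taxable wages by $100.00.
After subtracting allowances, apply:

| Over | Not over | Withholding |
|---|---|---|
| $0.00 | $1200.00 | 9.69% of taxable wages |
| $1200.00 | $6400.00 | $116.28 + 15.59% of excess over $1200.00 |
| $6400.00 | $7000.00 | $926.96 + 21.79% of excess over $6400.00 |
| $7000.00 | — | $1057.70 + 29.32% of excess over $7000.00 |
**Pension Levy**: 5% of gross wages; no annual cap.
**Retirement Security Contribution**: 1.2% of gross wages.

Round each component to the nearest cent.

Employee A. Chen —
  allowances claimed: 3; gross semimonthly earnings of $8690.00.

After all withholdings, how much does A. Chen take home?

$6685.97

Territorial Income Tax: taxable = $8690.00 − 3×$100.00 = $8390.00
  $1057.70 + 29.32% × ($8390.00 − $7000.00) = $1057.70 + 29.32% × $1390.00 = $1465.25
Pension Levy: 5% × $8690.00 = $434.50
Retirement Security Contribution: 1.2% × $8690.00 = $104.28
Total withheld: $1465.25 + $434.50 + $104.28 = $2004.03
Net pay: $8690.00 − $2004.03 = $6685.97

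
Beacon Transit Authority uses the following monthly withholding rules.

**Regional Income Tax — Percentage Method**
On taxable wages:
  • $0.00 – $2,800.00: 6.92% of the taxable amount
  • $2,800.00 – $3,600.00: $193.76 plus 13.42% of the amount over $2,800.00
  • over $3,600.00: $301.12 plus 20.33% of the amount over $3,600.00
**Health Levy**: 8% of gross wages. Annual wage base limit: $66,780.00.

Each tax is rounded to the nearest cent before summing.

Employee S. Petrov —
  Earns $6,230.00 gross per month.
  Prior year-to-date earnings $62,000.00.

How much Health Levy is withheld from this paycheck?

$382.40

Health Levy: cap $66,780.00 − YTD $62,000.00 = $4,780.00 subject; 8% × $4,780.00 = $382.40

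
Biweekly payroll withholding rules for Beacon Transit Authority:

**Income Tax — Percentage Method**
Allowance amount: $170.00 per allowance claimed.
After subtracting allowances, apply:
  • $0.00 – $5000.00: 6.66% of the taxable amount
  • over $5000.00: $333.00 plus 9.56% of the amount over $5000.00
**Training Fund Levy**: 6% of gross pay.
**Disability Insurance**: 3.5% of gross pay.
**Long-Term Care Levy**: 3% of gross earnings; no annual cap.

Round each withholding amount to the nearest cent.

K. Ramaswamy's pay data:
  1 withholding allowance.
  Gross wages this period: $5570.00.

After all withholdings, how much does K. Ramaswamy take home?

$4502.51

Income Tax: taxable = $5570.00 − 1×$170.00 = $5400.00
  $333.00 + 9.56% × ($5400.00 − $5000.00) = $333.00 + 9.56% × $400.00 = $371.24
Training Fund Levy: 6% × $5570.00 = $334.20
Disability Insurance: 3.5% × $5570.00 = $194.95
Long-Term Care Levy: 3% × $5570.00 = $167.10
Total withheld: $371.24 + $334.20 + $194.95 + $167.10 = $1067.49
Net pay: $5570.00 − $1067.49 = $4502.51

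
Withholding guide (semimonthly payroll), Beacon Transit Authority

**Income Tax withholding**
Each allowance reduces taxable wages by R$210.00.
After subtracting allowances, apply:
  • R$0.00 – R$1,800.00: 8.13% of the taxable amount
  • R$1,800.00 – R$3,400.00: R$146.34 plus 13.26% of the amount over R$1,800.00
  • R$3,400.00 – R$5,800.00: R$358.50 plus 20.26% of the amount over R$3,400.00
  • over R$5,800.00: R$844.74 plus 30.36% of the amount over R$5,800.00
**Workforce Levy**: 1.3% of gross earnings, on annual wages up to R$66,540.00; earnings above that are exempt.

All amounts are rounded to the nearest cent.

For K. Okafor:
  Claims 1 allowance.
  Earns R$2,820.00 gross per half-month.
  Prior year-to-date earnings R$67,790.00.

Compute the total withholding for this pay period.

R$253.75

Income Tax: taxable = R$2,820.00 − 1×R$210.00 = R$2,610.00
  R$146.34 + 13.26% × (R$2,610.00 − R$1,800.00) = R$146.34 + 13.26% × R$810.00 = R$253.75
Workforce Levy: YTD R$67,790.00 ≥ cap R$66,540.00 → R$0.00
Total: R$253.75 + R$0.00 = R$253.75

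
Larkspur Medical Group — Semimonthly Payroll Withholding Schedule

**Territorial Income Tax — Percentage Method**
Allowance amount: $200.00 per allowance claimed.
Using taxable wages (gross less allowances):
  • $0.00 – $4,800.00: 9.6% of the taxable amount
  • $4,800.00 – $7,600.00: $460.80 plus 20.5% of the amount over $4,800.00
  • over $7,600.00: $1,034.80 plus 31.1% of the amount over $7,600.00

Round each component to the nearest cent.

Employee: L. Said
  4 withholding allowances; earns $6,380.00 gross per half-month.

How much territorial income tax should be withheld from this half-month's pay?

$620.70

Territorial Income Tax: taxable = $6,380.00 − 4×$200.00 = $5,580.00
  $460.80 + 20.5% × ($5,580.00 − $4,800.00) = $460.80 + 20.5% × $780.00 = $620.70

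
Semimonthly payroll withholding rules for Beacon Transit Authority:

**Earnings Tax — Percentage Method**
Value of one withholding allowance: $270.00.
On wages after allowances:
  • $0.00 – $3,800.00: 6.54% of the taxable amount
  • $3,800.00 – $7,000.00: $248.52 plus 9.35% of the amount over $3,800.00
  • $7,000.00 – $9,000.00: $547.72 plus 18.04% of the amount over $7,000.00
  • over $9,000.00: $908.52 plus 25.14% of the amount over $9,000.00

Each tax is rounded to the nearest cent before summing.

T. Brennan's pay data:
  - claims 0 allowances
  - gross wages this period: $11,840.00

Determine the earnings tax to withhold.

Earnings Tax: taxable = $11,840.00
  $908.52 + 25.14% × ($11,840.00 − $9,000.00) = $908.52 + 25.14% × $2,840.00 = $1,622.50

$1,622.50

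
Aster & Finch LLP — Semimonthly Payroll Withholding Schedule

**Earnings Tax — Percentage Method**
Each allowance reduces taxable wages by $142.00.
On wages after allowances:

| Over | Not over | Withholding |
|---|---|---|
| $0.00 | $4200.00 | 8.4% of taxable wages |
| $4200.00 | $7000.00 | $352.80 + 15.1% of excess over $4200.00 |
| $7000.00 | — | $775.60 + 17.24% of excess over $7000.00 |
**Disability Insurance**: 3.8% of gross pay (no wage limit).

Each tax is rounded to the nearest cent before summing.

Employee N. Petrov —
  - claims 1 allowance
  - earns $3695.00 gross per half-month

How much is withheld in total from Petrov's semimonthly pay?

$438.86

Earnings Tax: taxable = $3695.00 − 1×$142.00 = $3553.00
  8.4% × $3553.00 = $298.45
Disability Insurance: 3.8% × $3695.00 = $140.41
Total: $298.45 + $140.41 = $438.86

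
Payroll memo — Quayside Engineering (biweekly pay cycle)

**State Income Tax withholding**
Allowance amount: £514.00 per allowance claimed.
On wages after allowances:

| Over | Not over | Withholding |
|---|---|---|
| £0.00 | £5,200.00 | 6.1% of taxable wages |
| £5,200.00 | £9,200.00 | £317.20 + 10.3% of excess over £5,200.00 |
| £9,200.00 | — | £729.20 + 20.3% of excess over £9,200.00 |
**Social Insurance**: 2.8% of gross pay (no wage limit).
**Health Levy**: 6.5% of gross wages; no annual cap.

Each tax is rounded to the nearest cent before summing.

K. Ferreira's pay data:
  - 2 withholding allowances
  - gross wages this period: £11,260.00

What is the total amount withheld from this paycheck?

£1,985.88

State Income Tax: taxable = £11,260.00 − 2×£514.00 = £10,232.00
  £729.20 + 20.3% × (£10,232.00 − £9,200.00) = £729.20 + 20.3% × £1,032.00 = £938.70
Social Insurance: 2.8% × £11,260.00 = £315.28
Health Levy: 6.5% × £11,260.00 = £731.90
Total: £938.70 + £315.28 + £731.90 = £1,985.88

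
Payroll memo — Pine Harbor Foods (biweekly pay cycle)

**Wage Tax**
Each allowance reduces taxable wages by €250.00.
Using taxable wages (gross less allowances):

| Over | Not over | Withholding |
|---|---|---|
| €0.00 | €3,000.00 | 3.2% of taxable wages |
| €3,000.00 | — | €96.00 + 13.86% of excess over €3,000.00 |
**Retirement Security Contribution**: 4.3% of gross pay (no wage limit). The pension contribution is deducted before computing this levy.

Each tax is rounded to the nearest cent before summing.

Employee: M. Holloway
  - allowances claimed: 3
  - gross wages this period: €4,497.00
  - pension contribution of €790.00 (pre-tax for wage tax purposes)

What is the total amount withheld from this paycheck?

Wage Tax: taxable = €4,497.00 − €790.00 − 3×€250.00 = €2,957.00
  3.2% × €2,957.00 = €94.62
Retirement Security Contribution: 4.3% × €3,707.00 = €159.40
Total: €94.62 + €159.40 = €254.02

€254.02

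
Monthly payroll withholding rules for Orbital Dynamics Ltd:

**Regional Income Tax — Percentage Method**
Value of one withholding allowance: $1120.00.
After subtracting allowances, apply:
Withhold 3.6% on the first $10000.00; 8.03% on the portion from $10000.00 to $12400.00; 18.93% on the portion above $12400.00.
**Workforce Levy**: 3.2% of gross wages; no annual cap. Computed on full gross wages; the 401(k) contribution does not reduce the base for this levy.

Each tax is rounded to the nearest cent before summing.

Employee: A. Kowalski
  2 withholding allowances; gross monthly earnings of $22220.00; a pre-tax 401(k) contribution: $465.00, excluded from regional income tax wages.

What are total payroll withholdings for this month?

Regional Income Tax: taxable = $22220.00 − $465.00 − 2×$1120.00 = $19515.00
  $552.72 + 18.93% × ($19515.00 − $12400.00) = $552.72 + 18.93% × $7115.00 = $1899.59
Workforce Levy: 3.2% × $22220.00 = $711.04
Total: $1899.59 + $711.04 = $2610.63

$2610.63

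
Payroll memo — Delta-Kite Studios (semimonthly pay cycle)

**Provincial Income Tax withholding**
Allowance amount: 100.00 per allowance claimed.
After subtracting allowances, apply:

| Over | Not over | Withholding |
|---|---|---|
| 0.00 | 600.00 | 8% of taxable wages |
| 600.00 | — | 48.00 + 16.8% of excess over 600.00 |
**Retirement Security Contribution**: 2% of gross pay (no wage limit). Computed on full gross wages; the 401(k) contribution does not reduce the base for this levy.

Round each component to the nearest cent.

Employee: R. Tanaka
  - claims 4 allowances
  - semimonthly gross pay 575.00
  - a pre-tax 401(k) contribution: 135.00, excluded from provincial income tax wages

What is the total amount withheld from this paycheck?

Provincial Income Tax: taxable = 575.00 − 135.00 − 4×100.00 = 40.00
  8% × 40.00 = 3.20
Retirement Security Contribution: 2% × 575.00 = 11.50
Total: 3.20 + 11.50 = 14.70

14.70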